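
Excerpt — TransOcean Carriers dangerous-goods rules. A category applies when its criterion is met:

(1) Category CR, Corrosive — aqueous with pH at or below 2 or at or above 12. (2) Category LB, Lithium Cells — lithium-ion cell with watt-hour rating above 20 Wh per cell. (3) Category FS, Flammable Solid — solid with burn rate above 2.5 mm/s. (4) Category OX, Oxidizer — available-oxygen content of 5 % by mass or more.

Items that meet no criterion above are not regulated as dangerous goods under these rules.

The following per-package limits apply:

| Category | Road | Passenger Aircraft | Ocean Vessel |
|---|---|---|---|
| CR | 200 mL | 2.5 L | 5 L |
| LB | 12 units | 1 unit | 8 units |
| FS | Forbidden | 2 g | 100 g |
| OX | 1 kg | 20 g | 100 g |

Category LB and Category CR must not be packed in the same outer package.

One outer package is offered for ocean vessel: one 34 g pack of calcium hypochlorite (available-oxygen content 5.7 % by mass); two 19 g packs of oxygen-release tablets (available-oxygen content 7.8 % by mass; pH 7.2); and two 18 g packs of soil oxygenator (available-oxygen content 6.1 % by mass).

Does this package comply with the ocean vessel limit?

Calcium hypochlorite: available-oxygen content 5.7 % by mass ≥ 5 % by mass → Category OX (Oxidizer).
Oxygen-release tablets: available-oxygen content 7.8 % by mass ≥ 5 % by mass → Category OX (Oxidizer).
Soil oxygenator: available-oxygen content 6.1 % by mass ≥ 5 % by mass → Category OX (Oxidizer).
Total Category OX: 34 g + (two 19 g packs = 38 g) + (two 18 g packs = 36 g) = 108 g.
108 g exceeds the ocean vessel limit of 100 g for Category OX.

No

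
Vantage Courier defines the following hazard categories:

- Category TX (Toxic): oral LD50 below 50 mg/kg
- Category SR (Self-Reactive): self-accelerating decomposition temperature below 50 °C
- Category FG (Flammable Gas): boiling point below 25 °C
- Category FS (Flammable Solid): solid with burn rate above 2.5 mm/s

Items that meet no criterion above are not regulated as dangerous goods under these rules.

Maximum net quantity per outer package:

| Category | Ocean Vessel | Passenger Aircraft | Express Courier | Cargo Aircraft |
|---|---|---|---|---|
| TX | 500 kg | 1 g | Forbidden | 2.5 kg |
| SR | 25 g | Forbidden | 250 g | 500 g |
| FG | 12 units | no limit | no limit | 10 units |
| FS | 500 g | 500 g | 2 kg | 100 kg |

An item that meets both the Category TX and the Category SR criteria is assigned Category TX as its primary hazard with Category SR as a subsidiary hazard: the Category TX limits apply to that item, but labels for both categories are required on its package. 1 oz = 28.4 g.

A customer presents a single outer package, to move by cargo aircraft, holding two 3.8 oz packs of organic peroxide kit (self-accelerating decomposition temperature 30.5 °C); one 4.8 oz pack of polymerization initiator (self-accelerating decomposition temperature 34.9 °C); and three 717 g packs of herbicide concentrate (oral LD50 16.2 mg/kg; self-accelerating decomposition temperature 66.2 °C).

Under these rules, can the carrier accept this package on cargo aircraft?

Organic peroxide kit: self-accelerating decomposition temperature 30.5 °C < 50 °C → Category SR (Self-Reactive).
With self-accelerating decomposition temperature 34.9 °C (< 50 °C), the polymerization initiator falls in Category SR.
With oral LD50 16.2 mg/kg (< 50 mg/kg), the herbicide concentrate falls in Category TX.
Total Category SR: (two 3.8 oz packs = 215.84 g) + (one 4.8 oz pack = 136.32 g) = 352.16 g.
352.16 g is within the cargo aircraft limit of 500 g for Category SR.
Category TX quantity: three 717 g packs = 2.151 kg.
2.151 kg is within the cargo aircraft limit of 2.5 kg for Category TX.
Every hazard category is within its cargo aircraft limit and no segregation rule is violated.

Yes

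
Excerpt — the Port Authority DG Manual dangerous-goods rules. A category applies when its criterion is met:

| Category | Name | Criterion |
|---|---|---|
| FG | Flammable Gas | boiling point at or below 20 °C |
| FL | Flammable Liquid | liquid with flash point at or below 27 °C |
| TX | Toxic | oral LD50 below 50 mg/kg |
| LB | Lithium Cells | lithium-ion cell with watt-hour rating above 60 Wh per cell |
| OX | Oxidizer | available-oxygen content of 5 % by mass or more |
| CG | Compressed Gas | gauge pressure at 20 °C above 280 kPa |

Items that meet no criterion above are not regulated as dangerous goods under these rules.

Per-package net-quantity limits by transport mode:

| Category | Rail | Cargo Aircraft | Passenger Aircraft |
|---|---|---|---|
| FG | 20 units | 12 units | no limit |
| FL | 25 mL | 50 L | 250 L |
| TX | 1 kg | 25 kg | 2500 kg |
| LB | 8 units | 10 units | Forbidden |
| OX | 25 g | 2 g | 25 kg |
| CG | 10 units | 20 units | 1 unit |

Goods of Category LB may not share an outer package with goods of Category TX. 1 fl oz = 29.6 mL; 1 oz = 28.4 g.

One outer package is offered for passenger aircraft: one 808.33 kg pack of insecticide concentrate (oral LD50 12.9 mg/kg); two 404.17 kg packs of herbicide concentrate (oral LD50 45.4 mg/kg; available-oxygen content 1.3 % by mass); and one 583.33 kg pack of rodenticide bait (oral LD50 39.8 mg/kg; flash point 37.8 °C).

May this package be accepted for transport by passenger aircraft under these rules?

With oral LD50 12.9 mg/kg (< 50 mg/kg), the insecticide concentrate falls in Category TX.
The herbicide concentrate has oral LD50 45.4 mg/kg, which is < 50 mg/kg, so it is Category TX (Toxic).
Oral LD50 39.8 mg/kg meets the Category TX criterion (Toxic), so the rodenticide bait is Category TX.
Category TX net quantity: 808.33 kg + (two 404.17 kg packs = 808.34 kg) + 583.33 kg = 2200 kg.
2200 kg is within the passenger aircraft limit of 2500 kg for Category TX.

Yes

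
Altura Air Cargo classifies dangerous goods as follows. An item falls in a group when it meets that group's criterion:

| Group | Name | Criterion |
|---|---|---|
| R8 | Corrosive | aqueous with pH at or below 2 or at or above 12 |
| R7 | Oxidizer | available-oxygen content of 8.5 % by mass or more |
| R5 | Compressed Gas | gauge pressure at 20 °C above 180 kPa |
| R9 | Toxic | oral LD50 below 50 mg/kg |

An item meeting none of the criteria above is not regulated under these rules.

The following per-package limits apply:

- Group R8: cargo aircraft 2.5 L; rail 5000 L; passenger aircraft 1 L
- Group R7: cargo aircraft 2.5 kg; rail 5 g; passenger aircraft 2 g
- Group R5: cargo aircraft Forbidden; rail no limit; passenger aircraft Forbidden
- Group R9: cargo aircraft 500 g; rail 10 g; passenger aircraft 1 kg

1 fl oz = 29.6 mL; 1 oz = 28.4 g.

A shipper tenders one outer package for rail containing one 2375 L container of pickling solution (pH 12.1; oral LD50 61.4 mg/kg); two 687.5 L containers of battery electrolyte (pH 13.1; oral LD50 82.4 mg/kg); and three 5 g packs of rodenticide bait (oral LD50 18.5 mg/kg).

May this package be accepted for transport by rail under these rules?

No

With pH 12.1 (≥ 12), the pickling solution falls in Group R8.
pH 13.1 meets the Group R8 criterion (Corrosive), so the battery electrolyte is Group R8.
The rodenticide bait has oral LD50 18.5 mg/kg, which is < 50 mg/kg, so it is Group R9 (Toxic).
Group R8 net quantity: 2375 L + (two 687.5 L containers = 1375 L) = 3750 L.
3750 L is within the rail limit of 5000 L for Group R8.
Group R9 quantity: three 5 g packs = 15 g.
15 g > 10 g (rail limit, Group R9) — over the limit.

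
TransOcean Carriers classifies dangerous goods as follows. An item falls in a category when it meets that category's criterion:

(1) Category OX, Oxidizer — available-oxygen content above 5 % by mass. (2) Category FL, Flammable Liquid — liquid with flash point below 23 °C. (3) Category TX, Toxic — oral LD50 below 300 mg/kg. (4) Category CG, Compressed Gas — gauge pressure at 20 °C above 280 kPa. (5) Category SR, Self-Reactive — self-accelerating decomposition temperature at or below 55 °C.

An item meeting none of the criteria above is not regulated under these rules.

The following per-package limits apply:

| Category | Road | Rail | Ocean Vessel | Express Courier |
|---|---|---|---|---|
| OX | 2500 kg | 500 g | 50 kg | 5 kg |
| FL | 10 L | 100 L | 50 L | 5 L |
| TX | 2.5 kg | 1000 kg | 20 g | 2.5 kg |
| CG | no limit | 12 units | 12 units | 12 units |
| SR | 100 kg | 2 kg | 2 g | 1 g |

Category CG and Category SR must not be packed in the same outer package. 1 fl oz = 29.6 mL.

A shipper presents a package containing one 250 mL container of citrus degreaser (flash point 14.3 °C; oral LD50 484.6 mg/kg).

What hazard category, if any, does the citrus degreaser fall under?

Category FL

Citrus degreaser: flash point 14.3 °C < 23 °C → Category FL (Flammable Liquid).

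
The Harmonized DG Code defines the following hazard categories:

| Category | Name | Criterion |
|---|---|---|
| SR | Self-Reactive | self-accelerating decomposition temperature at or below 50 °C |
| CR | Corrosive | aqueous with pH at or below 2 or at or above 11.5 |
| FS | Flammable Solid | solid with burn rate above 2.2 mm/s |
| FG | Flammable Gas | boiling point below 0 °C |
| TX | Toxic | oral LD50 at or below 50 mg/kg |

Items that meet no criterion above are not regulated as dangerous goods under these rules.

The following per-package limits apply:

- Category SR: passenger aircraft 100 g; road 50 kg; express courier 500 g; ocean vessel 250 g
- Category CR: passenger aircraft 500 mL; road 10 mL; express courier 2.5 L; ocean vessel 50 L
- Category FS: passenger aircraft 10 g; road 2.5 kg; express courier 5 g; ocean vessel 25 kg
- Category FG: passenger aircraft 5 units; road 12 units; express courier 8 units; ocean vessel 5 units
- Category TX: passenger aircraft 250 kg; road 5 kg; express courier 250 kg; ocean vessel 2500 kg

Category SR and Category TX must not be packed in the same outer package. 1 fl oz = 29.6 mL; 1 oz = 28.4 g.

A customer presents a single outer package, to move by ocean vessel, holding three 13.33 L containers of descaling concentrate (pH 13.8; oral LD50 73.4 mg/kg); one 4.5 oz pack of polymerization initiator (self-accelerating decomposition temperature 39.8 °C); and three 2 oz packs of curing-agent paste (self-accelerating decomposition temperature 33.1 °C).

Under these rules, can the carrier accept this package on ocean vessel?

No

The descaling concentrate has pH 13.8, which is ≥ 11.5, so it is Category CR (Corrosive).
The polymerization initiator has self-accelerating decomposition temperature 39.8 °C, which is ≤ 50 °C, so it is Category SR (Self-Reactive).
The curing-agent paste has self-accelerating decomposition temperature 33.1 °C, which is ≤ 50 °C, so it is Category SR (Self-Reactive).
Category SR net quantity: (one 4.5 oz pack = 127.8 g) + (three 2 oz packs = 170.4 g) = 298.2 g.
298.2 g exceeds the ocean vessel limit of 250 g for Category SR.
Category CR quantity: three 13.33 L containers = 39.99 L.
That is within the Category CR ocean vessel limit of 50 L.
The segregation rule (Category SR with Category TX) does not apply to Category SR with Category CR.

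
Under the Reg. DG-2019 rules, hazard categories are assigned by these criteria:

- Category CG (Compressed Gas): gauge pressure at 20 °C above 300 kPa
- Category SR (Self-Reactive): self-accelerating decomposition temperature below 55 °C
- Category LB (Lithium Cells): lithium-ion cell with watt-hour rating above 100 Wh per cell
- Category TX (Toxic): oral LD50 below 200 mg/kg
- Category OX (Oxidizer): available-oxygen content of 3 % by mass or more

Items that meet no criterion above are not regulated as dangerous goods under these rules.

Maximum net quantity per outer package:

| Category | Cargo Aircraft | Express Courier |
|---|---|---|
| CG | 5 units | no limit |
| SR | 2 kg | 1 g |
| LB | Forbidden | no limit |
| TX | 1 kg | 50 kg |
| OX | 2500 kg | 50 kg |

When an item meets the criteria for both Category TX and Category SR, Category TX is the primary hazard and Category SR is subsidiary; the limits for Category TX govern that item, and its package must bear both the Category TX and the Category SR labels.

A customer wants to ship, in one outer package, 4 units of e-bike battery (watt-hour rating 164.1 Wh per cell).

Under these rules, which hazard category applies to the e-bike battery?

Watt-hour rating 164.1 Wh per cell meets the Category LB criterion (Lithium Cells), so the e-bike battery is Category LB.

Category LB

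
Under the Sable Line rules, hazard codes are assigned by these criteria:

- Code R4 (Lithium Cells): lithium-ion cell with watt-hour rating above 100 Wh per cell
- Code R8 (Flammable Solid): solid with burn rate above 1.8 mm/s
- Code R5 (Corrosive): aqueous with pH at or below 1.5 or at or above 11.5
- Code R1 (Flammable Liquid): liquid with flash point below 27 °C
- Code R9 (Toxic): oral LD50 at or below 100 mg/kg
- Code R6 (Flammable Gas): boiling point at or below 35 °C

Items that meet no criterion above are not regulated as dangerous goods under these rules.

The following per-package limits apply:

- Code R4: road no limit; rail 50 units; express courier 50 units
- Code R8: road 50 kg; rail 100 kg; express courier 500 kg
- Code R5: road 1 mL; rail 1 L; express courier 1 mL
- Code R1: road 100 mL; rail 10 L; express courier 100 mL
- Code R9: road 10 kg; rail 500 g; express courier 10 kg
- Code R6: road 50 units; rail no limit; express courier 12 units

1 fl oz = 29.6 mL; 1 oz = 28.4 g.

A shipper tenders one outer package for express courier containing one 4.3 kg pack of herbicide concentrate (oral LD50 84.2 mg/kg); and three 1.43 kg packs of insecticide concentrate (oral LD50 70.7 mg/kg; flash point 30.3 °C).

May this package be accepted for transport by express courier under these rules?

Yes

The herbicide concentrate has oral LD50 84.2 mg/kg, which is ≤ 100 mg/kg, so it is Code R9 (Toxic).
With oral LD50 70.7 mg/kg (≤ 100 mg/kg), the insecticide concentrate falls in Code R9.
Code R9 net quantity: 4.3 kg + (three 1.43 kg packs = 4.29 kg) = 8.59 kg.
8.59 kg ≤ 10 kg (express courier limit, Code R9) — within limit.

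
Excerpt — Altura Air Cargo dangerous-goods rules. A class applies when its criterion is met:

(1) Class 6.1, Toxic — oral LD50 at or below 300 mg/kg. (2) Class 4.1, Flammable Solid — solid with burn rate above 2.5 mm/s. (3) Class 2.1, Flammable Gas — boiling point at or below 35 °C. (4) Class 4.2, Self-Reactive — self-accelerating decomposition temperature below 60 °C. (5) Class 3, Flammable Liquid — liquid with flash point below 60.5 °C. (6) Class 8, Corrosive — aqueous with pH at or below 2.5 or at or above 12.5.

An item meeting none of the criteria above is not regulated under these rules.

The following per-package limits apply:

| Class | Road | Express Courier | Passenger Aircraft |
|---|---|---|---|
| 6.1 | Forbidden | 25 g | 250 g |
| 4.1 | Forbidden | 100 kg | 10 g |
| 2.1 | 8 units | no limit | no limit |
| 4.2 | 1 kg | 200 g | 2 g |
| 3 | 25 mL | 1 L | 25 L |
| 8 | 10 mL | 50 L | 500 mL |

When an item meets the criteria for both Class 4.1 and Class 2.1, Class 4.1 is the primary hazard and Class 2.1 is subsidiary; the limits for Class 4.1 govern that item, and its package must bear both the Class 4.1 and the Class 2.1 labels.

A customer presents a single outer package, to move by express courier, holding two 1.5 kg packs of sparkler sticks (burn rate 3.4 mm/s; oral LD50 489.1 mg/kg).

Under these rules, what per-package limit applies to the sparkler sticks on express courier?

Burn rate 3.4 mm/s meets the Class 4.1 criterion (Flammable Solid), so the sparkler sticks are Class 4.1.
The express courier limit for Class 4.1 is 100 kg.

100 kg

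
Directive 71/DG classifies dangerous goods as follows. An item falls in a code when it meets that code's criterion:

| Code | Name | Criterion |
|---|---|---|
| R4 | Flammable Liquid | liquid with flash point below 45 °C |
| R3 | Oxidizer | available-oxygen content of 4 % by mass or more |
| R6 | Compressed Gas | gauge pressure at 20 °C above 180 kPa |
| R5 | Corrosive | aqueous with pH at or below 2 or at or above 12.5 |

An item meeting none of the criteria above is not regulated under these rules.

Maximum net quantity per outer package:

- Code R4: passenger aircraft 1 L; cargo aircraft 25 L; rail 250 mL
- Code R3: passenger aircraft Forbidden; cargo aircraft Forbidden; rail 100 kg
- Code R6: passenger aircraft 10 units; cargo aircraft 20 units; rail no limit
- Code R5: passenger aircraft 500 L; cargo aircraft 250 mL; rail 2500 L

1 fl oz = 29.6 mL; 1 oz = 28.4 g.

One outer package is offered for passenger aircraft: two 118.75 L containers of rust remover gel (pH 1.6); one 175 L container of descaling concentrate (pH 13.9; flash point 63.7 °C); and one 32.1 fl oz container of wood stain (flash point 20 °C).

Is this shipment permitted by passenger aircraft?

Rust remover gel: pH 1.6 ≤ 2 → Code R5 (Corrosive).
With pH 13.9 (≥ 12.5), the descaling concentrate falls in Code R5.
Wood stain: flash point 20 °C < 45 °C → Code R4 (Flammable Liquid).
Code R5 net quantity: (two 118.75 L containers = 237.5 L) + 175 L = 412.5 L.
That is within the Code R5 passenger aircraft limit of 500 L.
Code R4 quantity: one 32.1 fl oz container = 950.16 mL.
950.16 mL ≤ 1 L (passenger aircraft limit, Code R4) — within limit.
Every hazard code is within its passenger aircraft limit and no segregation rule is violated.

Yes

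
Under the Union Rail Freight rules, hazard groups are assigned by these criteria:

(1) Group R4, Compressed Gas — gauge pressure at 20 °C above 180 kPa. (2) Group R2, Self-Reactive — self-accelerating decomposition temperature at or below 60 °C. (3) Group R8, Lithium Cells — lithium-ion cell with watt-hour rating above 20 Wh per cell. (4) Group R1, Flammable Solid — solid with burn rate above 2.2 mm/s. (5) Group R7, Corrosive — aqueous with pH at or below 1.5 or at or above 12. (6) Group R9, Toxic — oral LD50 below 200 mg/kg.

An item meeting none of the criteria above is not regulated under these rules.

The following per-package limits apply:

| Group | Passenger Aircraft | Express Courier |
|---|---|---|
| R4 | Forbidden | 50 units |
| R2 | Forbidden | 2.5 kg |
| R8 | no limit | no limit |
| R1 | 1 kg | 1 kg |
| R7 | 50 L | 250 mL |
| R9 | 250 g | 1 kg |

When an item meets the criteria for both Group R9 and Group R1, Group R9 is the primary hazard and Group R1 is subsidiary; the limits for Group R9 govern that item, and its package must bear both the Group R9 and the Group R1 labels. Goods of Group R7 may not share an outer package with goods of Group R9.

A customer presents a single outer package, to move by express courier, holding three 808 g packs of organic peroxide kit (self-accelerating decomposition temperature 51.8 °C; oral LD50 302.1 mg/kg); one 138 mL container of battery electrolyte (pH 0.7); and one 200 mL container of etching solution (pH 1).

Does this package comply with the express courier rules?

The organic peroxide kit has self-accelerating decomposition temperature 51.8 °C, which is ≤ 60 °C, so it is Group R2 (Self-Reactive).
The battery electrolyte has pH 0.7, which is ≤ 1.5, so it is Group R7 (Corrosive).
pH 1 meets the Group R7 criterion (Corrosive), so the etching solution is Group R7.
Group R7 net quantity: 138 mL + 200 mL = 338 mL.
That exceeds the Group R7 express courier limit of 250 mL.
Group R2 quantity: three 808 g packs = 2.424 kg.
2.424 kg ≤ 2.5 kg (express courier limit, Group R2) — within limit.
The segregation rule (Group R7 with Group R9) does not apply to Group R7 with Group R2.

No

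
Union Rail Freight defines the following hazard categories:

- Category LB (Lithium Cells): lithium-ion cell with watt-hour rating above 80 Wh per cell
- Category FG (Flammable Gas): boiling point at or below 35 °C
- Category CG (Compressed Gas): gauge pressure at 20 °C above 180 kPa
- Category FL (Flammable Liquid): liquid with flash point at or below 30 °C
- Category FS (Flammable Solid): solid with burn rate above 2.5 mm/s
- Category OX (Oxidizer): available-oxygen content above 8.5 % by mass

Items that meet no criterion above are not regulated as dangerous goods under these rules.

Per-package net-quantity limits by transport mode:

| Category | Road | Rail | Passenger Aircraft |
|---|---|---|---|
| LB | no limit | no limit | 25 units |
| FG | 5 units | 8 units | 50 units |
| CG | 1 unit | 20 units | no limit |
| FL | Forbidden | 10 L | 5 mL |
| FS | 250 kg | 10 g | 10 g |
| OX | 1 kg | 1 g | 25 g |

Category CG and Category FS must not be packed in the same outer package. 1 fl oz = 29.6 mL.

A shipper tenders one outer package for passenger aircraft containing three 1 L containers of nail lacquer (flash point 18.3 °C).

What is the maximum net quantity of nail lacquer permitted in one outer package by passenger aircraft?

5 mL

With flash point 18.3 °C (≤ 30 °C), the nail lacquer falls in Category FL.
The passenger aircraft limit for Category FL is 5 mL.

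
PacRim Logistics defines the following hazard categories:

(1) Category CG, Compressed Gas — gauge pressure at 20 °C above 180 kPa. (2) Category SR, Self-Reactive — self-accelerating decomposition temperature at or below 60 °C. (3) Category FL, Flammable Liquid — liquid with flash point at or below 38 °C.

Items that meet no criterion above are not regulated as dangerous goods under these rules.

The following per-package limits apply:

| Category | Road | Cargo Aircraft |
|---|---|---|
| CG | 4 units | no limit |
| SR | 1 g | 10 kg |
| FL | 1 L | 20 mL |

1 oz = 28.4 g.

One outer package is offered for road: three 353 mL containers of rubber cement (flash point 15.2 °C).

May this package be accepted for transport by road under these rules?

Rubber cement: flash point 15.2 °C ≤ 38 °C → Category FL (Flammable Liquid).
Category FL quantity: three 353 mL containers = 1.059 L.
1.059 L > 1 L (road limit, Category FL) — over the limit.

No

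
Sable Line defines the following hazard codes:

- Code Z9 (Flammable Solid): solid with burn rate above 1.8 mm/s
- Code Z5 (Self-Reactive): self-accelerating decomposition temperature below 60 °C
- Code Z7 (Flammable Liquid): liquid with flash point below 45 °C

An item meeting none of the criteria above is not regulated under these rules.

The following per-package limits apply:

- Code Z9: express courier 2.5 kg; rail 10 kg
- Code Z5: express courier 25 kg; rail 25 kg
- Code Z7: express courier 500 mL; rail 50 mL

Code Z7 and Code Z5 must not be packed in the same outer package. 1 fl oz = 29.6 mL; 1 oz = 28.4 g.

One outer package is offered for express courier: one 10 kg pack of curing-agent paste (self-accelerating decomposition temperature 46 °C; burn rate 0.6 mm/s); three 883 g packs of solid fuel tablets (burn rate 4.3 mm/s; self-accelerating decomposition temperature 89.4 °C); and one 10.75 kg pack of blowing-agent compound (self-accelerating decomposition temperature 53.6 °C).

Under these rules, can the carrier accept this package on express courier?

With self-accelerating decomposition temperature 46 °C (< 60 °C), the curing-agent paste falls in Code Z5.
With burn rate 4.3 mm/s (> 1.8 mm/s), the solid fuel tablets fall in Code Z9.
Self-accelerating decomposition temperature 53.6 °C meets the Code Z5 criterion (Self-Reactive), so the blowing-agent compound is Code Z5.
Code Z5 net quantity: 10 kg + 10.75 kg = 20.75 kg.
That is within the Code Z5 express courier limit of 25 kg.
Code Z9 quantity: three 883 g packs = 2.649 kg.
That exceeds the Code Z9 express courier limit of 2.5 kg.
The segregation rule (Code Z7 with Code Z5) does not apply to Code Z5 with Code Z9.

No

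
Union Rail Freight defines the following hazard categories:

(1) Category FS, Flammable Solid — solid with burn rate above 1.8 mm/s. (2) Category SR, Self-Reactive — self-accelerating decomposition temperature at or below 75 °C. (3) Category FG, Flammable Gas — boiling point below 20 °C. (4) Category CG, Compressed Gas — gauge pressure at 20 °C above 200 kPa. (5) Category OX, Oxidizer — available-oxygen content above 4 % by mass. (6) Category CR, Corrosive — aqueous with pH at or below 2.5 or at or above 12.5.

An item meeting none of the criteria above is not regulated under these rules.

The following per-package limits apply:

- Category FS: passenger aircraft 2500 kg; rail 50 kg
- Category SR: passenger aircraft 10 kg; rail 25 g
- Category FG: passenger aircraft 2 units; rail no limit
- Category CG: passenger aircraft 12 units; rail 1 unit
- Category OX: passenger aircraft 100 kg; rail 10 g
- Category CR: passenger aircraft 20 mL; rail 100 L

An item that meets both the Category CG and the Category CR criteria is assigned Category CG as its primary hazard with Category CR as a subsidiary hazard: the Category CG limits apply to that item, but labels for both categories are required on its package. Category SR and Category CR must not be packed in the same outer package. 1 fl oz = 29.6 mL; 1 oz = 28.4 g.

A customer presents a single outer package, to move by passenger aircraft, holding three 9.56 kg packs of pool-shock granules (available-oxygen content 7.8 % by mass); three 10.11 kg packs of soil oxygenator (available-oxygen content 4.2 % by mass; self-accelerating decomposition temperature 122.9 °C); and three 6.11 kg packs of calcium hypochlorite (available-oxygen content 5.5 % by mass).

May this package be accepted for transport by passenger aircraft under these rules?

Yes

Pool-shock granules: available-oxygen content 7.8 % by mass > 4 % by mass → Category OX (Oxidizer).
Available-oxygen content 4.2 % by mass meets the Category OX criterion (Oxidizer), so the soil oxygenator is Category OX.
The calcium hypochlorite has available-oxygen content 5.5 % by mass, which is > 4 % by mass, so it is Category OX (Oxidizer).
Total Category OX: (three 9.56 kg packs = 28.68 kg) + (three 10.11 kg packs = 30.33 kg) + (three 6.11 kg packs = 18.33 kg) = 77.34 kg.
77.34 kg ≤ 100 kg (passenger aircraft limit, Category OX) — within limit.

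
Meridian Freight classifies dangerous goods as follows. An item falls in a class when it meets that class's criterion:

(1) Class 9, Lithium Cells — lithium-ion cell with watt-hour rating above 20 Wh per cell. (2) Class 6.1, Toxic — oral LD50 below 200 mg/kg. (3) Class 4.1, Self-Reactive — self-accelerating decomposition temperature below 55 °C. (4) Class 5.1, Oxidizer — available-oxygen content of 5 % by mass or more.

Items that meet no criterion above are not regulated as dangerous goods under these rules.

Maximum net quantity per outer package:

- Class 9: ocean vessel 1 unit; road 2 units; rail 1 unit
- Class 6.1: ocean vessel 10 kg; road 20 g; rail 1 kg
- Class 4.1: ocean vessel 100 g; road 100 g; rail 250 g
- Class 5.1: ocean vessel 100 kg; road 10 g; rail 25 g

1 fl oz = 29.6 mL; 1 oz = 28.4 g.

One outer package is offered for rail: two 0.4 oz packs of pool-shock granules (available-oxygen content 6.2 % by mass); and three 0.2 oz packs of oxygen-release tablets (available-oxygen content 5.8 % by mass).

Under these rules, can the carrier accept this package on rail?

Available-oxygen content 6.2 % by mass meets the Class 5.1 criterion (Oxidizer), so the pool-shock granules are Class 5.1.
With available-oxygen content 5.8 % by mass (≥ 5 % by mass), the oxygen-release tablets fall in Class 5.1.
Class 5.1 net quantity: (two 0.4 oz packs = 22.72 g) + (three 0.2 oz packs = 17.04 g) = 39.76 g.
That exceeds the Class 5.1 rail limit of 25 g.

No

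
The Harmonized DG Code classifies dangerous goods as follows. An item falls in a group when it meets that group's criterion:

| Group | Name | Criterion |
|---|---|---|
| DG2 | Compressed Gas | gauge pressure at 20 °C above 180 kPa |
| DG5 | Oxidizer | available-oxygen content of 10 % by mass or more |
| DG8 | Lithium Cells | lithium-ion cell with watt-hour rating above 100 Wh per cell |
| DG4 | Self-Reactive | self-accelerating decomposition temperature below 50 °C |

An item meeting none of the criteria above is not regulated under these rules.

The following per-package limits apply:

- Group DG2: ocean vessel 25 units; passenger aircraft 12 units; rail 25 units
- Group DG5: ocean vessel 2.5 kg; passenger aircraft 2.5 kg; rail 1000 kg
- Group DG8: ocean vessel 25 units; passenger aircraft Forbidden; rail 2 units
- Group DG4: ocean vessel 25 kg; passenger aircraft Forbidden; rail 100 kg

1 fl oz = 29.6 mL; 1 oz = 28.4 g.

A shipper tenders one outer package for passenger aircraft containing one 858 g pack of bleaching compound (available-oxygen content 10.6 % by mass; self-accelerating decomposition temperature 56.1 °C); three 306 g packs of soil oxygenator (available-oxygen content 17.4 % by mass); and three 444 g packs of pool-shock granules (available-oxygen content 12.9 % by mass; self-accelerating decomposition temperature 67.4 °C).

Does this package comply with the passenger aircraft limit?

No

The bleaching compound has available-oxygen content 10.6 % by mass, which is ≥ 10 % by mass, so it is Group DG5 (Oxidizer).
The soil oxygenator has available-oxygen content 17.4 % by mass, which is ≥ 10 % by mass, so it is Group DG5 (Oxidizer).
The pool-shock granules have available-oxygen content 12.9 % by mass, which is ≥ 10 % by mass, so they are Group DG5 (Oxidizer).
Group DG5 net quantity: 858 g + (three 306 g packs = 918 g) + (three 444 g packs = 1.332 kg) = 3.108 kg.
That exceeds the Group DG5 passenger aircraft limit of 2.5 kg.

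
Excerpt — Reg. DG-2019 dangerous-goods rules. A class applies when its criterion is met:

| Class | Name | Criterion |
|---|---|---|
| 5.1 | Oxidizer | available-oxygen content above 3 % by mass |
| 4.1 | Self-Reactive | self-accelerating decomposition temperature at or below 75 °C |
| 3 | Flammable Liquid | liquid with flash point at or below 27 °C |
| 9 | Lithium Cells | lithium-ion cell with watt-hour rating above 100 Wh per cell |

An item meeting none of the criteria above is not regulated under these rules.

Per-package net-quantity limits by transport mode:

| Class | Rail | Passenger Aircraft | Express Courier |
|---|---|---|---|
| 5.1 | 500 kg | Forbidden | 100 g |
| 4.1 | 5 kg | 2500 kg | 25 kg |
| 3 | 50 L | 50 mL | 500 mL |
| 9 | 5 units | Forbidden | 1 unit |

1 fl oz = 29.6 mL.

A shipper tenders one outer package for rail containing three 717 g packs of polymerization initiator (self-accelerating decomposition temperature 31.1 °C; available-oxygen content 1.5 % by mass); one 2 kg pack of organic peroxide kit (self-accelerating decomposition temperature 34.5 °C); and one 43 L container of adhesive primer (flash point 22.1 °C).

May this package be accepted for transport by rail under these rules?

Yes

With self-accelerating decomposition temperature 31.1 °C (≤ 75 °C), the polymerization initiator falls in Class 4.1.
Self-accelerating decomposition temperature 34.5 °C meets the Class 4.1 criterion (Self-Reactive), so the organic peroxide kit is Class 4.1.
With flash point 22.1 °C (≤ 27 °C), the adhesive primer falls in Class 3.
Total Class 4.1: (three 717 g packs = 2.151 kg) + 2 kg = 4.151 kg.
That is within the Class 4.1 rail limit of 5 kg.
Class 3 quantity: 43 L.
43 L ≤ 50 L (rail limit, Class 3) — within limit.
Every hazard class is within its rail limit and no segregation rule is violated.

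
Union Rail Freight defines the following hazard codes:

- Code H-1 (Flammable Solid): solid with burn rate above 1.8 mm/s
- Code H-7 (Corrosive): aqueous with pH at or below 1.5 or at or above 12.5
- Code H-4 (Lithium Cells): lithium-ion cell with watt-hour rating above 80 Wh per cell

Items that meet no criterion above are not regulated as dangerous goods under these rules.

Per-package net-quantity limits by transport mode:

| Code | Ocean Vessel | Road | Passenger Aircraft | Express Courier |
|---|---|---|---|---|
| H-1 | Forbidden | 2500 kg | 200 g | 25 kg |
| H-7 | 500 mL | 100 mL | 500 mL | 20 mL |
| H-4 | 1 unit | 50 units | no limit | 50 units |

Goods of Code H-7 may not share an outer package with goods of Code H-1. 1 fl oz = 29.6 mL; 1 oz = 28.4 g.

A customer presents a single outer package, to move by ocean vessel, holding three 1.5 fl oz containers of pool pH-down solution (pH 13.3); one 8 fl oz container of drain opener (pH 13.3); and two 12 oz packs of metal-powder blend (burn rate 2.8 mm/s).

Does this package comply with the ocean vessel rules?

With pH 13.3 (≥ 12.5), the pool pH-down solution falls in Code H-7.
Drain opener: pH 13.3 ≥ 12.5 → Code H-7 (Corrosive).
Metal-powder blend: burn rate 2.8 mm/s > 1.8 mm/s → Code H-1 (Flammable Solid).
Total Code H-7: (three 1.5 fl oz containers = 133.2 mL) + (one 8 fl oz container = 236.8 mL) = 370 mL.
370 mL is within the ocean vessel limit of 500 mL for Code H-7.
Code H-1 quantity: two 12 oz packs = 681.6 g.
Code H-1 is Forbidden by ocean vessel.
Code H-7 and Code H-1 may not share an outer package.

No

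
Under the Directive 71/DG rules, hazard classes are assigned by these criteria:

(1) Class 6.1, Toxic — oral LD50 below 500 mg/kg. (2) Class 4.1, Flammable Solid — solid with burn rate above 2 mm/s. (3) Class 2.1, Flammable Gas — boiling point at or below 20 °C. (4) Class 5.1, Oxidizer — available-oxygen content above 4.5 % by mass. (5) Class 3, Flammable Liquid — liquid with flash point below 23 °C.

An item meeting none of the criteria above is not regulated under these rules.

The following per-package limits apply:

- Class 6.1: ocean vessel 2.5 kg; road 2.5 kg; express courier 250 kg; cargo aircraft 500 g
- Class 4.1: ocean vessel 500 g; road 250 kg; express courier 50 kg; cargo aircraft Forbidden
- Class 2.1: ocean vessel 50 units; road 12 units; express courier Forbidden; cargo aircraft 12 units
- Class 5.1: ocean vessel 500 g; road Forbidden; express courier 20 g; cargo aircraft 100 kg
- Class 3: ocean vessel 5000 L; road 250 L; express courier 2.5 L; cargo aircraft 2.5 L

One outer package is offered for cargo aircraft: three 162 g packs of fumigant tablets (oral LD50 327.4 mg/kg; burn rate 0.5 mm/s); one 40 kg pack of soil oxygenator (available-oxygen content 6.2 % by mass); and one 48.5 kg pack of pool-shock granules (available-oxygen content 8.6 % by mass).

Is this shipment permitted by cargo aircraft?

Yes

Oral LD50 327.4 mg/kg meets the Class 6.1 criterion (Toxic), so the fumigant tablets are Class 6.1.
Soil oxygenator: available-oxygen content 6.2 % by mass > 4.5 % by mass → Class 5.1 (Oxidizer).
Available-oxygen content 8.6 % by mass meets the Class 5.1 criterion (Oxidizer), so the pool-shock granules are Class 5.1.
Class 6.1 quantity: three 162 g packs = 486 g.
486 g ≤ 500 g (cargo aircraft limit, Class 6.1) — within limit.
Class 5.1 net quantity: 40 kg + 48.5 kg = 88.5 kg.
88.5 kg ≤ 100 kg (cargo aircraft limit, Class 5.1) — within limit.
Every hazard class is within its cargo aircraft limit and no segregation rule is violated.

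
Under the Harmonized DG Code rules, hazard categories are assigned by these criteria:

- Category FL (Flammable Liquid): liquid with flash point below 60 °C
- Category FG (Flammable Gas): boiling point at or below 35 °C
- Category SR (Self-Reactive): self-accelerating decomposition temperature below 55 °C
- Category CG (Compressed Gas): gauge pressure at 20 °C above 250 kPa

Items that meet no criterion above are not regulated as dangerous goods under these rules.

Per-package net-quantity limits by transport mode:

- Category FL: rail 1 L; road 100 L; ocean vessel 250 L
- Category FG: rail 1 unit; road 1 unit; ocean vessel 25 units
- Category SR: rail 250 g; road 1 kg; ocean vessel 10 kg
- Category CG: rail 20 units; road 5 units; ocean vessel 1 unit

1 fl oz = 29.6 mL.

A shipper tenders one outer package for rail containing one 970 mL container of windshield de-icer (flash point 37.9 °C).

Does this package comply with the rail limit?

Windshield de-icer: flash point 37.9 °C < 60 °C → Category FL (Flammable Liquid).
Category FL quantity: 970 mL.
970 mL is within the rail limit of 1 L for Category FL.

Yes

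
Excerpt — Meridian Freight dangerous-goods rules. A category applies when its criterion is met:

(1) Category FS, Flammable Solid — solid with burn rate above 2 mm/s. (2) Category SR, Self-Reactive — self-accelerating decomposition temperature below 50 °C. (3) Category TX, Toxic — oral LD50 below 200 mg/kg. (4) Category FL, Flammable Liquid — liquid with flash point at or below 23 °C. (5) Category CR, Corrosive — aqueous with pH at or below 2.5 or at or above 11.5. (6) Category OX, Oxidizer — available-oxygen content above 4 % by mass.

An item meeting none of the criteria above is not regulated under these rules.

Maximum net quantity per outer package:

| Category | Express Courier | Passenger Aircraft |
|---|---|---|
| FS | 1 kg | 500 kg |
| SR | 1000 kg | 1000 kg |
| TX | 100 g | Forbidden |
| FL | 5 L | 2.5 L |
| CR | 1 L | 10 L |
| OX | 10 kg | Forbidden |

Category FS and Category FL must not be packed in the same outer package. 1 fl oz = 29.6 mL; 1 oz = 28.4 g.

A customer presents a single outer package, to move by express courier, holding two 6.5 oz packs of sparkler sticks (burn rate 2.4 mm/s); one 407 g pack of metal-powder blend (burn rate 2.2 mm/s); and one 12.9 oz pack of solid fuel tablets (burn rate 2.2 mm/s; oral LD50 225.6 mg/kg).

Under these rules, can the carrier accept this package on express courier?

No

With burn rate 2.4 mm/s (> 2 mm/s), the sparkler sticks fall in Category FS.
Burn rate 2.2 mm/s meets the Category FS criterion (Flammable Solid), so the metal-powder blend is Category FS.
Burn rate 2.2 mm/s meets the Category FS criterion (Flammable Solid), so the solid fuel tablets are Category FS.
Total Category FS: (two 6.5 oz packs = 369.2 g) + 407 g + (one 12.9 oz pack = 366.36 g) = 1142.56 g.
1142.56 g > 1 kg (express courier limit, Category FS) — over the limit.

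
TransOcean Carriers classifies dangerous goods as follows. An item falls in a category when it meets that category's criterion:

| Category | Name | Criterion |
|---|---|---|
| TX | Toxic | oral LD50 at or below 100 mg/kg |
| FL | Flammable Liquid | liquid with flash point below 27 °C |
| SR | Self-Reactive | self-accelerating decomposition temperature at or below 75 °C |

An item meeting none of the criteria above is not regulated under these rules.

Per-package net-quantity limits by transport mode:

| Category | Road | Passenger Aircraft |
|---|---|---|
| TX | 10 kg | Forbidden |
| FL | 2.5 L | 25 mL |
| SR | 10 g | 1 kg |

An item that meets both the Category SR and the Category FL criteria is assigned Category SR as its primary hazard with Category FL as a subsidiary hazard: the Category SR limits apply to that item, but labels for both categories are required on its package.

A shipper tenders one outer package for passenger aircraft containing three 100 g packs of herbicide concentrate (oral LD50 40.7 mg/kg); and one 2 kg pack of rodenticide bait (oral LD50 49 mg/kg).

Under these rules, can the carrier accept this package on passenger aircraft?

No

The herbicide concentrate has oral LD50 40.7 mg/kg, which is ≤ 100 mg/kg, so it is Category TX (Toxic).
Rodenticide bait: oral LD50 49 mg/kg ≤ 100 mg/kg → Category TX (Toxic).
Total Category TX: (three 100 g packs = 300 g) + 2 kg = 2.3 kg.
Category TX is Forbidden by passenger aircraft.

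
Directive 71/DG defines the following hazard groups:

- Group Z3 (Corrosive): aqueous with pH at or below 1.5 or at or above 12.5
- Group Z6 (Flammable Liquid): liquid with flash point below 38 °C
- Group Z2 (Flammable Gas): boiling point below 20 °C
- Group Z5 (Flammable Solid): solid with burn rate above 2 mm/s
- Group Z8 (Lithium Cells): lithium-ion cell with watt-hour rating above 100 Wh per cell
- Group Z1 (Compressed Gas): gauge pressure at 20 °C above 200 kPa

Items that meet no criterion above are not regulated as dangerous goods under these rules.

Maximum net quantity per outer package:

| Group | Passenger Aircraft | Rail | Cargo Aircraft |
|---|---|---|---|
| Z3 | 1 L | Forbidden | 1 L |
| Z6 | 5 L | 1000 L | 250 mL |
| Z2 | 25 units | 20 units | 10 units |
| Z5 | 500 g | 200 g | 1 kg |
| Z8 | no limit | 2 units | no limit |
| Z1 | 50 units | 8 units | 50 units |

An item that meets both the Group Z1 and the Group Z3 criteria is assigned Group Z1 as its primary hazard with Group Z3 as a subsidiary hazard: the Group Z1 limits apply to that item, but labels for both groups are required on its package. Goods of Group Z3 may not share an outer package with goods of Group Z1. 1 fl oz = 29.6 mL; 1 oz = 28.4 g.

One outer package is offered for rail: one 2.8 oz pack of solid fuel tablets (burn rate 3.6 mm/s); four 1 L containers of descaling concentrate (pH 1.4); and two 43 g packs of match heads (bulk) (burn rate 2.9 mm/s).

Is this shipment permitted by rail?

No

With burn rate 3.6 mm/s (> 2 mm/s), the solid fuel tablets fall in Group Z5.
With pH 1.4 (≤ 1.5), the descaling concentrate falls in Group Z3.
Burn rate 2.9 mm/s meets the Group Z5 criterion (Flammable Solid), so the match heads (bulk) are Group Z5.
Group Z5 net quantity: (one 2.8 oz pack = 79.52 g) + (two 43 g packs = 86 g) = 165.52 g.
165.52 g ≤ 200 g (rail limit, Group Z5) — within limit.
Group Z3 quantity: four 1 L containers = 4 L.
By rail, Group Z3 is Forbidden regardless of quantity.
The segregation rule (Group Z3 with Group Z1) does not apply to Group Z5 with Group Z3.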